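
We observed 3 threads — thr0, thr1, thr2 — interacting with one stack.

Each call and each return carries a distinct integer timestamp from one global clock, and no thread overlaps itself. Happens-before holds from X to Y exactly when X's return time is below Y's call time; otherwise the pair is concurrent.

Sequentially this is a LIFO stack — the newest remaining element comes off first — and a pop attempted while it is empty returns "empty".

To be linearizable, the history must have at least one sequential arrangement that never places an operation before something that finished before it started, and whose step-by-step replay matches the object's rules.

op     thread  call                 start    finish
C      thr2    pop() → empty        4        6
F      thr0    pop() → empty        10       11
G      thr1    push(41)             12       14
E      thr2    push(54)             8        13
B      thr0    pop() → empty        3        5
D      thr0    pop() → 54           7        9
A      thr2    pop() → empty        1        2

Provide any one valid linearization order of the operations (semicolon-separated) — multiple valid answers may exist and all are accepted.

after step 1 (A pop() → empty): stack <>
after step 2 (B pop() → empty): stack <>
after step 3 (C pop() → empty): stack <>
after step 4 (E push(54)): stack <54>
after step 5 (D pop() → 54): stack <>
after step 6 (F pop() → empty): stack <>
after step 7 (G push(41)): stack <41>

A; B; C; E; D; F; G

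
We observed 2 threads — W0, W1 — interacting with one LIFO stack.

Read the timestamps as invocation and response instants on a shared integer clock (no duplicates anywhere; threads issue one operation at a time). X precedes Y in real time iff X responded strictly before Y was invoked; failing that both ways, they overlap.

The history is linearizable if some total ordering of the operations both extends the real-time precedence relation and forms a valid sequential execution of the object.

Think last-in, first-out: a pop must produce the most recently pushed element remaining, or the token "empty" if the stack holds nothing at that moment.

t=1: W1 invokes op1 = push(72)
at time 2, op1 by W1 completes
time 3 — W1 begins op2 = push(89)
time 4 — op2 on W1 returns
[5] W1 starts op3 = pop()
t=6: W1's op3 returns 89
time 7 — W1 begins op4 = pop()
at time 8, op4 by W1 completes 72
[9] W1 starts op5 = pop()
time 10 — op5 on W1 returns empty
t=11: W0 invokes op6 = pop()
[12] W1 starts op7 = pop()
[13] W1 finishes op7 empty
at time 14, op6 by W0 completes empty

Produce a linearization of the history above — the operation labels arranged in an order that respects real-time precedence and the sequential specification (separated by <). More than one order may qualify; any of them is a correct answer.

1. op1 push(72), leaving stack <72>
2. op2 push(89), leaving stack <72,89>
3. op3 pop() → 89, leaving stack <72>
4. op4 pop() → 72, leaving stack <>
5. op5 pop() → empty, leaving stack <>
6. op6 pop() → empty, leaving stack <>
7. op7 pop() → empty, leaving stack <>

op1 < op2 < op3 < op4 < op5 < op6 < op7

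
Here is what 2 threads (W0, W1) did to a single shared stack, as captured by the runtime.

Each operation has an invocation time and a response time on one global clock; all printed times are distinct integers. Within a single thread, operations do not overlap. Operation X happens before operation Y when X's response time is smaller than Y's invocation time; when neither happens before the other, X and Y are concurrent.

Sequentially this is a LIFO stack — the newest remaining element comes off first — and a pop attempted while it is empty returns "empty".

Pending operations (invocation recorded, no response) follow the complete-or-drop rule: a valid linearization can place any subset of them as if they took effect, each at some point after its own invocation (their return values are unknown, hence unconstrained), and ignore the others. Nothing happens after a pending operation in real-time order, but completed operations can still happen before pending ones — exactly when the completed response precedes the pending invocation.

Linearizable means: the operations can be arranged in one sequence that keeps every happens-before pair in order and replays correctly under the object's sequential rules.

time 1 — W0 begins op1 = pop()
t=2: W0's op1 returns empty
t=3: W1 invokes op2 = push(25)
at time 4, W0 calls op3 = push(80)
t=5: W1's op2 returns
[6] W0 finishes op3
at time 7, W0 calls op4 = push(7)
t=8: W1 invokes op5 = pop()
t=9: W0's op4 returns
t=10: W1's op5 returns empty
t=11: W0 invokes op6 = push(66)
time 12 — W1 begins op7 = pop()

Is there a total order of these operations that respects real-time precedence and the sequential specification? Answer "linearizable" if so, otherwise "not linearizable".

not linearizable

the violation lands at event 10, op5's response at time 10: events 1..9 linearize, events 1..10 do not
5 completed operations, 4 real-time-consistent orders — every stack replay fails
one such order, op1, op2, op3, op4, op5, breaks at step 5 where op5 pop() → empty is illegal
one such order, op1, op2, op3, op5, op4, breaks at step 4 where op5 pop() → empty is illegal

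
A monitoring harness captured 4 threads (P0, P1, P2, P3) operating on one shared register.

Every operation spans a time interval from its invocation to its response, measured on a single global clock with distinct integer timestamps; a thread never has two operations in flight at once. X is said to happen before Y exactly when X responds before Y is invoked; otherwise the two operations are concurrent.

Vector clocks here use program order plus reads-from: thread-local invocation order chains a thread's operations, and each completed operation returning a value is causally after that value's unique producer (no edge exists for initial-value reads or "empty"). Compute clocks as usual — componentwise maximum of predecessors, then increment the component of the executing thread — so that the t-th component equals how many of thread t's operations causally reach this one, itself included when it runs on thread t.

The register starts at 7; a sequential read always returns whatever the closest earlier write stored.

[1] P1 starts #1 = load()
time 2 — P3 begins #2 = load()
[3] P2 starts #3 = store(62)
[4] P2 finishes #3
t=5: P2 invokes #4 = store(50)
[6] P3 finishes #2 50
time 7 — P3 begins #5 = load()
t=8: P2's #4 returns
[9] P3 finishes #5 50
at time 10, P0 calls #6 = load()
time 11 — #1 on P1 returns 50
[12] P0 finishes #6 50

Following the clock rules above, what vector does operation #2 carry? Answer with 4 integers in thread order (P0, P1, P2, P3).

VC(#3, invoked at 3): no causal predecessors; +1 on P2 → (0, 0, 1, 0)
#4 (invocation 5): componentwise max over VC(#3)=(0, 0, 1, 0), +1 at P2, giving (0, 0, 2, 0)
#2 (invocation 2): componentwise max over VC(#4)=(0, 0, 2, 0), +1 at P3, giving (0, 0, 2, 1)
#1 (invocation 1): componentwise max over VC(#4)=(0, 0, 2, 0), +1 at P1, giving (0, 1, 2, 0)
#6 (invocation 10): componentwise max over VC(#4)=(0, 0, 2, 0), +1 at P0, giving (1, 0, 2, 0)
#5 (invocation 7): componentwise max over VC(#2)=(0, 0, 2, 1), VC(#4)=(0, 0, 2, 0), +1 at P3, giving (0, 0, 2, 2)
target: VC(#2) = (0, 0, 2, 1)

(0, 0, 2, 1)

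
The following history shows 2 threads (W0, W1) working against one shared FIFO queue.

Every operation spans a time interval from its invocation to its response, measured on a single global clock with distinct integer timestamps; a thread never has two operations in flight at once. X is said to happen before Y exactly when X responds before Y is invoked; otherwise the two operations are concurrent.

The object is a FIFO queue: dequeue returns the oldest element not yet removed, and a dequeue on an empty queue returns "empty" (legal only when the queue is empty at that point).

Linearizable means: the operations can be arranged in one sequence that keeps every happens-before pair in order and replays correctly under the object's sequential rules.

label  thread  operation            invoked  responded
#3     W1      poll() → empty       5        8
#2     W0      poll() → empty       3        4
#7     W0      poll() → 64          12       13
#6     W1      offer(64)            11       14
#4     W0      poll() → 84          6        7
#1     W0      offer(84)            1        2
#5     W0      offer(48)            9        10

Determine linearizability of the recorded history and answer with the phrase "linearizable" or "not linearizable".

already the first 4 events (up to #2's response at time 4) admit no linearization; the first 3 still do
a single order respects real time; the 2 completed FIFO queue operations fail replay along it
for example #1, #2 fails at step 2: #2 poll() → empty is not legal there

not linearizable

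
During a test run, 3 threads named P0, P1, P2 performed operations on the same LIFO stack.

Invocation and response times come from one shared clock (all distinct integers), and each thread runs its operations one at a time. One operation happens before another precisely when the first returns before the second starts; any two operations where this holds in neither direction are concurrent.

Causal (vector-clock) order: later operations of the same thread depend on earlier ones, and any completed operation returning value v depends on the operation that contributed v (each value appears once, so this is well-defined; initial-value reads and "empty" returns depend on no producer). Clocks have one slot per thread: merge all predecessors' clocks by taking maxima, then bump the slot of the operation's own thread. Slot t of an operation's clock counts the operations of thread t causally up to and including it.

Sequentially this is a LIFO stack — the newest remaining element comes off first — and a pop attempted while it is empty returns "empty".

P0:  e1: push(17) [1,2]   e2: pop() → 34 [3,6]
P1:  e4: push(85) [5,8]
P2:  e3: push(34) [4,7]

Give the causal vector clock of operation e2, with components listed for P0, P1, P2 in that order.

no predecessors for e3 (invoked 4): P2 increments from zero → (0, 0, 1)
no predecessors for e4 (invoked 5): P1 increments from zero → (0, 1, 0)
no predecessors for e1 (invoked 1): P0 increments from zero → (1, 0, 0)
e2 (invocation 3): componentwise max over VC(e1)=(1, 0, 0), VC(e3)=(0, 0, 1), +1 at P0, giving (2, 0, 1)
target: VC(e2) = (2, 0, 1)

(2, 0, 1)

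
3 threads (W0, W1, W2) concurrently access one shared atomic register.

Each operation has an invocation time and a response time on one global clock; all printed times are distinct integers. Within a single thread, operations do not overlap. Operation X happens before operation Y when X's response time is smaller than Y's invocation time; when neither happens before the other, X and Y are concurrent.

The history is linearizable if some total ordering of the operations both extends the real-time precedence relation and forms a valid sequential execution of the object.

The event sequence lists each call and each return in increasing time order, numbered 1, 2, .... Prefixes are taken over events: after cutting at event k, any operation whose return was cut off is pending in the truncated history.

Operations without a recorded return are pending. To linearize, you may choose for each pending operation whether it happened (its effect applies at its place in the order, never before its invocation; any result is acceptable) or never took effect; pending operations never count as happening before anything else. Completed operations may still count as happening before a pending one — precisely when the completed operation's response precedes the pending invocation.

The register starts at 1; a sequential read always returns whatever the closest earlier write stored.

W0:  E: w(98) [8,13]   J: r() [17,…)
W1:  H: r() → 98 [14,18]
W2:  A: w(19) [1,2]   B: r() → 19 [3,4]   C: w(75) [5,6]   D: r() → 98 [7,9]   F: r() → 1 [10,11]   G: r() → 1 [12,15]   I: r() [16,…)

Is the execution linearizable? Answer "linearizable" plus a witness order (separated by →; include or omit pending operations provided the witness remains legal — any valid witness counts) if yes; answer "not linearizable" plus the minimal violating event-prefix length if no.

not linearizable — minimal violating prefix: 11 events

prefix check: 1..10 passes, 1..11 fails once F's time-11 response joins
exhaustive check: the 5 completed atomic register ops admit one real-time order; illegal
every completion of the 1 pending operation (E) was checked; none linearizes
e.g. A, B, C, D, F (pending dropped): illegal at step 4, since D r() → 98 cannot apply there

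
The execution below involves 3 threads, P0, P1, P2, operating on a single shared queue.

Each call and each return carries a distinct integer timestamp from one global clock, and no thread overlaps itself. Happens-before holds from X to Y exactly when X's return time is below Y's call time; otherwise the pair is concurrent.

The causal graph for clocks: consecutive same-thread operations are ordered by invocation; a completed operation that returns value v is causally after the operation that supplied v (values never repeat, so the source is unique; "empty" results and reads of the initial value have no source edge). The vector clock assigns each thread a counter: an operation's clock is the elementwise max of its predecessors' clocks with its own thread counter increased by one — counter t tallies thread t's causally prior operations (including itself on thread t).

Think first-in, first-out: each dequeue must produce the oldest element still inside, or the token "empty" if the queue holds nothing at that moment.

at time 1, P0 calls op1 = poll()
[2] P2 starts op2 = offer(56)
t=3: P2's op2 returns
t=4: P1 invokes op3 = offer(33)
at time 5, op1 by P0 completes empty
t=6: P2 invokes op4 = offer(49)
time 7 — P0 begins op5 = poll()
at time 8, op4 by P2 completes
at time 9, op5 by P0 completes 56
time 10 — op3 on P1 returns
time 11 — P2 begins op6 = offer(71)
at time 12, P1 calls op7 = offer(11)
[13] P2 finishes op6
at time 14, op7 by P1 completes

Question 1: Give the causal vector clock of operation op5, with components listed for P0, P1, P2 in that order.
(2, 0, 1)

invoked at 2, op2 has no predecessors; its own P2 bump gives (0, 0, 1)
invoked at 4, op3 has no predecessors; its own P1 bump gives (0, 1, 0)
invoked at 1, op1 has no predecessors; its own P0 bump gives (1, 0, 0)
VC(op4, invoked at 6): max of VC(op2)=(0, 0, 1), then +1 on thread P2 → (0, 0, 2)
VC(op7, invoked at 12): max of VC(op3)=(0, 1, 0), then +1 on thread P1 → (0, 2, 0)
VC(op6, invoked at 11): max of VC(op4)=(0, 0, 2), then +1 on thread P2 → (0, 0, 3)
VC(op5, invoked at 7): max of VC(op1)=(1, 0, 0), VC(op2)=(0, 0, 1), then +1 on thread P0 → (2, 0, 1)
target: VC(op5) = (2, 0, 1)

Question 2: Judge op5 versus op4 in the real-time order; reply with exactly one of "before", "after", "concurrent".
concurrent

op5 spans [7,9], op4 spans [6,8]
the intervals overlap in both directions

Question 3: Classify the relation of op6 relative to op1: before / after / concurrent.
after

op6 spans [11,13], op1 spans [1,5]
resp(op1)=5 < inv(op6)=11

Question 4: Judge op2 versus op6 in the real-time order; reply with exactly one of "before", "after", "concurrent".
before

op2 spans [2,3], op6 spans [11,13]
resp(op2)=3 < inv(op6)=11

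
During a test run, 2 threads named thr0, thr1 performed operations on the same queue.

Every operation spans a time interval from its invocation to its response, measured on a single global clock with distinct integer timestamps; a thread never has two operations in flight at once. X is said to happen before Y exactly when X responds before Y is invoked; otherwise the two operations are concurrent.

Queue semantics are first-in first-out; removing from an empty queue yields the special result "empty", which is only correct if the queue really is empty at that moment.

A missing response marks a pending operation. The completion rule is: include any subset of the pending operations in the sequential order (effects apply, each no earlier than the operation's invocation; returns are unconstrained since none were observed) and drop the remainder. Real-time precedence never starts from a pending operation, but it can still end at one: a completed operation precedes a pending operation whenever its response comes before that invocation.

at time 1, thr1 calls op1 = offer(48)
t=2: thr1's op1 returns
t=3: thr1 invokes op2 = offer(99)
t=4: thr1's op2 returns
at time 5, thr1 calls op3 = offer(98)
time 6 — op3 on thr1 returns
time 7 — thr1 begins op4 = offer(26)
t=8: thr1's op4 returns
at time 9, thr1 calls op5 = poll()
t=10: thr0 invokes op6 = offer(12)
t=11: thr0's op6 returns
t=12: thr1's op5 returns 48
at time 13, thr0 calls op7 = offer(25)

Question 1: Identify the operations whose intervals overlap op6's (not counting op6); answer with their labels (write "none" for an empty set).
op5

concurrent with op6 ([10,11]): every op whose interval crosses 10..11
op1 [1,2]: before
op2 [3,4]: before
op3 [5,6]: before
op4 [7,8]: before
op5 [9,12]: concurrent
op7 [13,…): after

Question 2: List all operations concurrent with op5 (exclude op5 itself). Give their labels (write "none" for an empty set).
op6

op5 spans [9,12]; an op avoiding the whole window 9..12 is ordered, any other is concurrent
op1 [1,2]: before
op2 [3,4]: before
op3 [5,6]: before
op4 [7,8]: before
op6 [10,11]: concurrent
op7 [13,…): after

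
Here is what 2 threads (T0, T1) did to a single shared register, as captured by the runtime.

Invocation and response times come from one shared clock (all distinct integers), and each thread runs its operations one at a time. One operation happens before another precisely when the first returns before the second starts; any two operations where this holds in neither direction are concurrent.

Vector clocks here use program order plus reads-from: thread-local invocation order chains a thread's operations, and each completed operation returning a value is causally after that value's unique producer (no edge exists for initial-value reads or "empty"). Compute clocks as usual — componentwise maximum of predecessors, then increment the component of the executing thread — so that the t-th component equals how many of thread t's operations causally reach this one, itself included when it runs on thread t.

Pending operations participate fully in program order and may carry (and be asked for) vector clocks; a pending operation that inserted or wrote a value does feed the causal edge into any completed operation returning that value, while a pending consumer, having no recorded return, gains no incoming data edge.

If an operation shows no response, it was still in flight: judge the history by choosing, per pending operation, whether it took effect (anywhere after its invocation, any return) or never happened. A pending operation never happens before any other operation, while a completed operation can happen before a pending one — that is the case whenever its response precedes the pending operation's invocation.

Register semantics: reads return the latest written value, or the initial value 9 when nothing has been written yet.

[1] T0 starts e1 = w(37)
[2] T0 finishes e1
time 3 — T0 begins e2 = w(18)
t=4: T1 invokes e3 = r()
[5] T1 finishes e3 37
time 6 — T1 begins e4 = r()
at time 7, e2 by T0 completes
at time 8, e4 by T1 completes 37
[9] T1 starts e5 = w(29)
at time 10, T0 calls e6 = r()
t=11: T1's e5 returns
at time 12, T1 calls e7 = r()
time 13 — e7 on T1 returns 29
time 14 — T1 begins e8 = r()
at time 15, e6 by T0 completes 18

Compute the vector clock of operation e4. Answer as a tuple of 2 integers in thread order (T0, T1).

(1, 2)

VC(e1, invoked at 1): no causal predecessors; +1 on T0 → (1, 0)
VC(e3, invoked at 4): max of VC(e1)=(1, 0), then +1 on thread T1 → (1, 1)
VC(e2, invoked at 3): max of VC(e1)=(1, 0), then +1 on thread T0 → (2, 0)
VC(e4, invoked at 6): max of VC(e1)=(1, 0), VC(e3)=(1, 1), then +1 on thread T1 → (1, 2)
VC(e6, invoked at 10): max of VC(e2)=(2, 0), then +1 on thread T0 → (3, 0)
VC(e5, invoked at 9): max of VC(e4)=(1, 2), then +1 on thread T1 → (1, 3)
VC(e7, invoked at 12): max of VC(e5)=(1, 3), then +1 on thread T1 → (1, 4)
VC(e8, invoked at 14): max of VC(e7)=(1, 4), then +1 on thread T1 → (1, 5)
target: VC(e4) = (1, 2)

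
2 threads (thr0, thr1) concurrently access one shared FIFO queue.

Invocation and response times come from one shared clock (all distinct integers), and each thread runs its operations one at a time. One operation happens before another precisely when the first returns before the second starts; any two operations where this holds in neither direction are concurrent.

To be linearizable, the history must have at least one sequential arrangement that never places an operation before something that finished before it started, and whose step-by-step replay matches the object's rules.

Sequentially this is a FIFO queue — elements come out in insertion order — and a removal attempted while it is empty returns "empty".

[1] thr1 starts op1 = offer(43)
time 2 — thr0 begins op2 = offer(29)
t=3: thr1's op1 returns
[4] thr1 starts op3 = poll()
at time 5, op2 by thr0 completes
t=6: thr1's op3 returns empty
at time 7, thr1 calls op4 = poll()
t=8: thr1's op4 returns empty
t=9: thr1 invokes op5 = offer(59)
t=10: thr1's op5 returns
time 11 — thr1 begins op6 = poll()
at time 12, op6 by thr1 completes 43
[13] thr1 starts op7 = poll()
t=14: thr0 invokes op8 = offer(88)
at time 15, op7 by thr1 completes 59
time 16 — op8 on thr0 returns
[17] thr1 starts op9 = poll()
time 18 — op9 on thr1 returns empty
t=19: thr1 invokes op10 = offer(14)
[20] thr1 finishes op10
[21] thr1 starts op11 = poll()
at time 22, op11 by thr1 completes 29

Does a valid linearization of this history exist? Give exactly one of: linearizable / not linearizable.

cut after 5 events: linearizable; cut after 6 events (op3 responds, time 6): not linearizable
3 orders of the 3 completed FIFO queue ops respect real time; none is legal
take op1, op2, op3: step 3 already fails, because op3 poll() → empty cannot occur there
take op1, op3, op2: step 2 already fails, because op3 poll() → empty cannot occur there

not linearizable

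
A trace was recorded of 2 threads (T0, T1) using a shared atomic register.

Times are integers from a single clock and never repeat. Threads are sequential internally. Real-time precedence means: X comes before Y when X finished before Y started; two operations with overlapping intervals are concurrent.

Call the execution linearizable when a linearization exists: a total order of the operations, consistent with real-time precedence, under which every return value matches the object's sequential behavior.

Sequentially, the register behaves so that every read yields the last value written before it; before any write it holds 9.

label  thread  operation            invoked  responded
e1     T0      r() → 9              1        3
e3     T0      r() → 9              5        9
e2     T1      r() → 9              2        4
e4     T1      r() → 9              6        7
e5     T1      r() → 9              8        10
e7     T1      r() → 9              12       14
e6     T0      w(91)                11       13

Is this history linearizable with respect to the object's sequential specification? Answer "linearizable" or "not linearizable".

linearizable

one valid linearization: e1, e2, e3, e4, e5, e7, e6
after step 1 (e1 r() → 9): value 9
after step 2 (e2 r() → 9): value 9
after step 3 (e3 r() → 9): value 9
after step 4 (e4 r() → 9): value 9
after step 5 (e5 r() → 9): value 9
after step 6 (e7 r() → 9): value 9
after step 7 (e6 w(91)): value 91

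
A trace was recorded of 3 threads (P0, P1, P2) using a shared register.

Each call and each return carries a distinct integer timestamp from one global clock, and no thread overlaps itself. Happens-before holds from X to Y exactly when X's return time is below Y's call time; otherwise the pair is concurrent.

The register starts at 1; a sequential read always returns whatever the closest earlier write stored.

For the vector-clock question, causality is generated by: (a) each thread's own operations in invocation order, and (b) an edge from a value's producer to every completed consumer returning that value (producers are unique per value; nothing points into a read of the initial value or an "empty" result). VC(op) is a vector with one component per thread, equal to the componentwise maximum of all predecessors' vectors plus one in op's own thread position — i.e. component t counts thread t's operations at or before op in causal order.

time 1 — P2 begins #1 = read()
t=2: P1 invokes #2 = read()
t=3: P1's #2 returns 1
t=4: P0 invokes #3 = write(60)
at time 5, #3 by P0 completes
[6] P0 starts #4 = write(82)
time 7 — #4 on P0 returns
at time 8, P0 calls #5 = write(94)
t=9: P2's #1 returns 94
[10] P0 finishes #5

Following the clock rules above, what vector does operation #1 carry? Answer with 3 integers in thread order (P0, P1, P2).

(3, 0, 1)

#2, invoked 2, has no incoming edges; only P1's bump applies → (0, 1, 0)
#3, invoked 4, has no incoming edges; only P0's bump applies → (1, 0, 0)
VC(#4, invoked at 6): max of VC(#3)=(1, 0, 0), then +1 on thread P0 → (2, 0, 0)
VC(#5, invoked at 8): max of VC(#4)=(2, 0, 0), then +1 on thread P0 → (3, 0, 0)
VC(#1, invoked at 1): max of VC(#5)=(3, 0, 0), then +1 on thread P2 → (3, 0, 1)
target: VC(#1) = (3, 0, 1)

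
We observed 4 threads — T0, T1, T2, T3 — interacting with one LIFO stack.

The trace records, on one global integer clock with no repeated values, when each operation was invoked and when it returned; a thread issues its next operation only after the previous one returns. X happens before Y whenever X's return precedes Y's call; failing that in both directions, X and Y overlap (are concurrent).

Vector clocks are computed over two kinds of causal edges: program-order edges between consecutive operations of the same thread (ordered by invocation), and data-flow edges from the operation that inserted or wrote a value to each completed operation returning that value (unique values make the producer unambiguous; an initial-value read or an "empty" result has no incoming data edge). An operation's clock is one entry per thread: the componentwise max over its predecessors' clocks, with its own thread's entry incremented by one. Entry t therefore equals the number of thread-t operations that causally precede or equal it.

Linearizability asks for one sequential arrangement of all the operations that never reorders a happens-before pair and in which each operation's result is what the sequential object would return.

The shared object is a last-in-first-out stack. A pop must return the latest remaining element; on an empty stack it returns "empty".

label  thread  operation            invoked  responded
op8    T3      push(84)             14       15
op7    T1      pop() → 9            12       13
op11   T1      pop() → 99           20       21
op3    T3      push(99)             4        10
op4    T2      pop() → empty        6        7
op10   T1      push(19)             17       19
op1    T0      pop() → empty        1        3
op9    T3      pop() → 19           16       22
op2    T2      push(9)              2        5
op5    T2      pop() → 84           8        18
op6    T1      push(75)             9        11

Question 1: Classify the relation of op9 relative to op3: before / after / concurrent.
Answer: after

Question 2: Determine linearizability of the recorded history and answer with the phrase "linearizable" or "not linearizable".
through event 6 a valid linearization exists; event 7 (op4 responding at time 7) ends that
2 orders of the 3 completed LIFO stack ops respect real time; none is legal
including or dropping the 1 pending operation (op3) in any combination fails
e.g. op1, op2, op4 (pending dropped): illegal at step 3, since op4 pop() → empty cannot apply there
e.g. op2, op1, op4 (pending dropped): illegal at step 2, since op1 pop() → empty cannot apply there

not linearizable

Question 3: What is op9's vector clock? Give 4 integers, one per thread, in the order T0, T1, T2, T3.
Answer: (0, 3, 1, 3)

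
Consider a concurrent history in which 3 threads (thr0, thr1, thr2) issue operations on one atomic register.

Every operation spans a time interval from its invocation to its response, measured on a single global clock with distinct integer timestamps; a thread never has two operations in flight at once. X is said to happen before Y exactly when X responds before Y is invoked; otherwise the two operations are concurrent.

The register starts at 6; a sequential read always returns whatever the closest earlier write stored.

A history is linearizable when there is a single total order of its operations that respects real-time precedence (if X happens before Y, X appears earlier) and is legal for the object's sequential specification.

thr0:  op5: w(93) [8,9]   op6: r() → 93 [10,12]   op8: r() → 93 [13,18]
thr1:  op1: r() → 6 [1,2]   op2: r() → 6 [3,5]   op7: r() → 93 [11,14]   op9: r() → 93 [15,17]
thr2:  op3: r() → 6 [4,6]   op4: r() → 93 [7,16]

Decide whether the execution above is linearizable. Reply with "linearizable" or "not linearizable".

one valid linearization: op1, op2, op3, op5, op4, op6, op7, op8, op9
1. op1 r() → 6, leaving value 6
2. op2 r() → 6, leaving value 6
3. op3 r() → 6, leaving value 6
4. op5 w(93), leaving value 93
5. op4 r() → 93, leaving value 93
6. op6 r() → 93, leaving value 93
7. op7 r() → 93, leaving value 93
8. op8 r() → 93, leaving value 93
9. op9 r() → 93, leaving value 93

linearizable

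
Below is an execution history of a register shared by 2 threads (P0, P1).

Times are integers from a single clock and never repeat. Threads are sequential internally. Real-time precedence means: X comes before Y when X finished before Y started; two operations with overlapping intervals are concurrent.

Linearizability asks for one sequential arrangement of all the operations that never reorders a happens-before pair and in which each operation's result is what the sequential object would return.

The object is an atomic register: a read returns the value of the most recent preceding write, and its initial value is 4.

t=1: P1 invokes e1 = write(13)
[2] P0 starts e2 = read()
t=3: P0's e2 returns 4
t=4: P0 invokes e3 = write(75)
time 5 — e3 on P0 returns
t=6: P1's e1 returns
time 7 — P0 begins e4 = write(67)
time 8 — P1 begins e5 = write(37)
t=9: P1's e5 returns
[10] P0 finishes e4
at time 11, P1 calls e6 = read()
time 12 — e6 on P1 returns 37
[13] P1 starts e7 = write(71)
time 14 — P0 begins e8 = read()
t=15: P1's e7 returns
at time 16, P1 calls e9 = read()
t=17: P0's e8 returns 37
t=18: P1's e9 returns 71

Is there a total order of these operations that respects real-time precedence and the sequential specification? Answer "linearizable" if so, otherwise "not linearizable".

linearizable

one valid linearization: e2, e1, e3, e4, e5, e6, e8, e7, e9
1. e2 read() → 4, leaving value 4
2. e1 write(13), leaving value 13
3. e3 write(75), leaving value 75
4. e4 write(67), leaving value 67
5. e5 write(37), leaving value 37
6. e6 read() → 37, leaving value 37
7. e8 read() → 37, leaving value 37
8. e7 write(71), leaving value 71
9. e9 read() → 71, leaving value 71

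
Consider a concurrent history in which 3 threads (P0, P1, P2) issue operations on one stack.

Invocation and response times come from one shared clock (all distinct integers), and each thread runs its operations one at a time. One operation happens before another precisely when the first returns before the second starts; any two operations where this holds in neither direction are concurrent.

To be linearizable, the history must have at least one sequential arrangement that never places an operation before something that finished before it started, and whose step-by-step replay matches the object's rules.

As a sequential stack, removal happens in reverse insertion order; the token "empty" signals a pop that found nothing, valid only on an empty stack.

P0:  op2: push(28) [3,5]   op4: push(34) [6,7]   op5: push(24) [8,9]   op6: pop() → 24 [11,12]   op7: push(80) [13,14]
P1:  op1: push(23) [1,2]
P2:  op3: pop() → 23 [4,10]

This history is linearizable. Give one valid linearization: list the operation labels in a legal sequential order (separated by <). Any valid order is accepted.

op1 < op3 < op2 < op4 < op5 < op6 < op7

1. op1 push(23), leaving stack <23>
2. op3 pop() → 23, leaving stack <>
3. op2 push(28), leaving stack <28>
4. op4 push(34), leaving stack <28,34>
5. op5 push(24), leaving stack <28,34,24>
6. op6 pop() → 24, leaving stack <28,34>
7. op7 push(80), leaving stack <28,34,80>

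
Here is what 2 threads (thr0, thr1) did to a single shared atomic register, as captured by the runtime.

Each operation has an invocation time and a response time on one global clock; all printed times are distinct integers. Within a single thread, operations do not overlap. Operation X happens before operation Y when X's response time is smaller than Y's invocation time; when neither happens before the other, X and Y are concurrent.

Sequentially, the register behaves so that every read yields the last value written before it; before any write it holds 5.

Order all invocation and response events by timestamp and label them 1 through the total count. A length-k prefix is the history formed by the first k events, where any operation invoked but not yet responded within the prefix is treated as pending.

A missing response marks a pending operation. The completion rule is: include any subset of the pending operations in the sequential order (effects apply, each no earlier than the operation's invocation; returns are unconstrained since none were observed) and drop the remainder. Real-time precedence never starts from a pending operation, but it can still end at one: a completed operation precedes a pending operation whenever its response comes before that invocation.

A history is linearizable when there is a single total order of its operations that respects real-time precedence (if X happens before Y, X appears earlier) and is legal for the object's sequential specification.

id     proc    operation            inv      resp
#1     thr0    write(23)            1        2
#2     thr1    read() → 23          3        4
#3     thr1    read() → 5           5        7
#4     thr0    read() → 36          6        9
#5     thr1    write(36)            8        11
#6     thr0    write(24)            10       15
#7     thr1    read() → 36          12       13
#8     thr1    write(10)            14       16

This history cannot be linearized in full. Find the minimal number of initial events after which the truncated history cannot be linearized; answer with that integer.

7

one valid order for events 1..6 is #1, #2:
after step 1 (#1 write(23)): value 23
after step 2 (#2 read() → 23): value 23
once event 7 joins (#3's response, time 7), exhaustive search finds no witness
including or dropping the 1 pending operation (#4) in any combination fails
e.g. #1, #2, #3 (pending dropped): illegal at step 3, since #3 read() → 5 cannot apply there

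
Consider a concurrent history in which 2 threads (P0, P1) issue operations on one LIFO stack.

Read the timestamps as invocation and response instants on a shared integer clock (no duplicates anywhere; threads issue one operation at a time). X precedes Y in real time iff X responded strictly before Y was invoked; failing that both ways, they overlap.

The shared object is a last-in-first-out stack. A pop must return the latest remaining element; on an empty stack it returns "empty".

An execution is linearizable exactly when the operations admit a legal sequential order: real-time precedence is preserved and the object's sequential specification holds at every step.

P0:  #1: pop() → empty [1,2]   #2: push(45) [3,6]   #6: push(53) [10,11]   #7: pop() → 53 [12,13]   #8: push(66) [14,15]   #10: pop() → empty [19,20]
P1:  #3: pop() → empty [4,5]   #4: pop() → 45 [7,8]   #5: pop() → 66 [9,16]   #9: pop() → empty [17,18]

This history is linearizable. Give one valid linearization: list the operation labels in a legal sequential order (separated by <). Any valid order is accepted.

step 1: #1 pop() → empty — stack <>
step 2: #3 pop() → empty — stack <>
step 3: #2 push(45) — stack <45>
step 4: #4 pop() → 45 — stack <>
step 5: #6 push(53) — stack <53>
step 6: #7 pop() → 53 — stack <>
step 7: #8 push(66) — stack <66>
step 8: #5 pop() → 66 — stack <>
step 9: #9 pop() → empty — stack <>
step 10: #10 pop() → empty — stack <>

#1 < #3 < #2 < #4 < #6 < #7 < #8 < #5 < #9 < #10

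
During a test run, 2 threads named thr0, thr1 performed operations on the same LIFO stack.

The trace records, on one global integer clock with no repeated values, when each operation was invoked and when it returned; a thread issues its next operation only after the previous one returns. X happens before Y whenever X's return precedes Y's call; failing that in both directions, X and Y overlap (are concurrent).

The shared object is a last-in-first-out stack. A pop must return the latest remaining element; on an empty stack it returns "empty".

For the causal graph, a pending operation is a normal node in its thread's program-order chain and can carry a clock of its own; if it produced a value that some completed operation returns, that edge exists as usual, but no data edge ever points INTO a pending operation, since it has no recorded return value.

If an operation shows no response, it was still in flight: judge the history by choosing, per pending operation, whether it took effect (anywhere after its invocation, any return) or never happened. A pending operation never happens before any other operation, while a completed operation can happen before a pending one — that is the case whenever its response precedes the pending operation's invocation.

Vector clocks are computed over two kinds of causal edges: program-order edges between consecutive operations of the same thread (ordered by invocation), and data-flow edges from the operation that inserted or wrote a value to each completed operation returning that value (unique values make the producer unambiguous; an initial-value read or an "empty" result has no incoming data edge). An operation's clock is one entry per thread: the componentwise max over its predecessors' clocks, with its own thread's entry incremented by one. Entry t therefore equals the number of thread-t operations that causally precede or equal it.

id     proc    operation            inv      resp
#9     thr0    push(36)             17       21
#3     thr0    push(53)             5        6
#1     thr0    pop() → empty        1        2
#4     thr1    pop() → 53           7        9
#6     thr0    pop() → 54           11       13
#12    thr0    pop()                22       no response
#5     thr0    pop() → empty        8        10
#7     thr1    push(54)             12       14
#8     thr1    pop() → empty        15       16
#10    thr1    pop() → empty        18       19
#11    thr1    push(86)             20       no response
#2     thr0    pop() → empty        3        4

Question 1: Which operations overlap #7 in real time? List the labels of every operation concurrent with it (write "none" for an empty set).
#6

#7 runs from 12 to 14; window-overlapping ops are concurrent
#1 [1,2]: before
#2 [3,4]: before
#3 [5,6]: before
#4 [7,9]: before
#5 [8,10]: before
#6 [11,13]: concurrent
#8 [15,16]: after
#9 [17,21]: after
#10 [18,19]: after
#11 [20,…): after
#12 [22,…): after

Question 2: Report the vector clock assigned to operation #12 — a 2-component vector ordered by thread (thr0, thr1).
(7, 2)

#1 (invocation 1): nothing precedes it; thr0's component alone gives (1, 0)
invoked at 3, #2 merges VC(#1)=(1, 0) and bumps thr0's slot → (2, 0)
invoked at 5, #3 merges VC(#2)=(2, 0) and bumps thr0's slot → (3, 0)
invoked at 7, #4 merges VC(#3)=(3, 0) and bumps thr1's slot → (3, 1)
invoked at 8, #5 merges VC(#3)=(3, 0) and bumps thr0's slot → (4, 0)
invoked at 12, #7 merges VC(#4)=(3, 1) and bumps thr1's slot → (3, 2)
invoked at 15, #8 merges VC(#7)=(3, 2) and bumps thr1's slot → (3, 3)
invoked at 18, #10 merges VC(#8)=(3, 3) and bumps thr1's slot → (3, 4)
invoked at 11, #6 merges VC(#5)=(4, 0), VC(#7)=(3, 2) and bumps thr0's slot → (5, 2)
invoked at 20, #11 merges VC(#10)=(3, 4) and bumps thr1's slot → (3, 5)
invoked at 17, #9 merges VC(#6)=(5, 2) and bumps thr0's slot → (6, 2)
invoked at 22, #12 merges VC(#9)=(6, 2) and bumps thr0's slot → (7, 2)
target: VC(#12) = (7, 2)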